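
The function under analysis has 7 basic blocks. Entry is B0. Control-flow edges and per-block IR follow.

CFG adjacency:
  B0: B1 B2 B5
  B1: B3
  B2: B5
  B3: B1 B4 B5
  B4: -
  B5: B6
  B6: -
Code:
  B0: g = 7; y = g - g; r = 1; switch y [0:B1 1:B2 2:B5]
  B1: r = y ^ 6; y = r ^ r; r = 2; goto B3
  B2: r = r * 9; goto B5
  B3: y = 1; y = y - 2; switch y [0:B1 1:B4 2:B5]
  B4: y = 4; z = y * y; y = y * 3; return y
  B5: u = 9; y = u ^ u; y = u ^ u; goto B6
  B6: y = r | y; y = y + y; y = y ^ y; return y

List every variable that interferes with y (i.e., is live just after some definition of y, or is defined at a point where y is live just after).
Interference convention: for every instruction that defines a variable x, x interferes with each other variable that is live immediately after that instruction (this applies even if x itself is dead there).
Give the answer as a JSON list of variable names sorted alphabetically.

Per-block:
  B0: {g,r,y} / ∅
  B1: {r,y} / {y}
  B2: {r} / {r}
  B3: {y} / ∅
  B4: {y,z} / ∅
  B5: {u,y} / ∅
  B6: {y} / {r,y}

Liveness:
  live B0: ∅→{r,y}
  live B1: {y}→{r}
  live B2: {r}→{r}
  live B3: {r}→{r,y}
  live B4: ∅→∅
  live B5: {r}→{r,y}
  live B6: {r,y}→∅

Interference:
  g↔∅
  r↔{u,y}
  u↔{r,y}
  y↔{r,u,z}
  z↔{y}

N(y) = ["r", "u", "z"]

Answer: ["r", "u", "z"]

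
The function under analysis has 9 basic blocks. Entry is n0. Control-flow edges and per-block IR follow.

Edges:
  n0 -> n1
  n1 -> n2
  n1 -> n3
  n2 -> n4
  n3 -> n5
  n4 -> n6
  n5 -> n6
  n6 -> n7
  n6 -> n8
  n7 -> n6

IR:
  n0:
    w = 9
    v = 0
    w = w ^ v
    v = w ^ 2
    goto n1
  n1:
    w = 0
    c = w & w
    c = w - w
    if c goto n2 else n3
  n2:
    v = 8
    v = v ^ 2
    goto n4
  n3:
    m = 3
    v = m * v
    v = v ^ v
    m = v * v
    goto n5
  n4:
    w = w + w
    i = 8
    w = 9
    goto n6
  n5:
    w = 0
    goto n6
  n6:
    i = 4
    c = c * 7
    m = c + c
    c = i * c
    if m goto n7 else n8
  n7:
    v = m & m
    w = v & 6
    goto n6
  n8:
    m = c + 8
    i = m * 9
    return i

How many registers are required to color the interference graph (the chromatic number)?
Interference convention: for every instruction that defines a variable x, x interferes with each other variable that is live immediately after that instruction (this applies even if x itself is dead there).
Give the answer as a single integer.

Answer: 3

Analysis:
Per-block:
  n0: def={v,w} ue=∅
  n1: def={c,w} ue=∅
  n2: def={v} ue=∅
  n3: def={m,v} ue={v}
  n4: def={i,w} ue={w}
  n5: def={w} ue=∅
  n6: def={c,i,m} ue={c}
  n7: def={v,w} ue={m}
  n8: def={i,m} ue={c}

Liveness:
  n0 li=∅ lo={v}
  n1 li={v} lo={c,v,w}
  n2 li={c,w} lo={c,w}
  n3 li={c,v} lo={c}
  n4 li={c,w} lo={c}
  n5 li={c} lo={c}
  n6 li={c} lo={c,m}
  n7 li={c,m} lo={c}
  n8 li={c} lo=∅

Interference:
  c: {i,m,v,w}
  i: {c,m}
  m: {c,i,v}
  v: {c,m,w}
  w: {c,v}

Chromatic number:
  lower bound: {c,i,m} mutually conflict ⇒ χ ≥ 3
  assign c→R0 i→R2 m→R1 v→R2 w→R1 — no edge inside a register ⇒ χ ≤ 3
  χ = 3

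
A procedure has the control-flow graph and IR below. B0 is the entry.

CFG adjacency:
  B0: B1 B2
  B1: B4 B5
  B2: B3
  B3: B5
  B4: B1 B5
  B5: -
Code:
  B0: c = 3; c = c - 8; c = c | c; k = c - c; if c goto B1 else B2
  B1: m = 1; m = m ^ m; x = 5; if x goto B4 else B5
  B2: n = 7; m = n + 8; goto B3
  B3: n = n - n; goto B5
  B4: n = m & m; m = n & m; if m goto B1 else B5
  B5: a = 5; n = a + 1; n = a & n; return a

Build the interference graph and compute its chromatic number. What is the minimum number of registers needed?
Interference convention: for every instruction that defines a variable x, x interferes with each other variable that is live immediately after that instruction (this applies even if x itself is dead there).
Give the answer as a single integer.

Per-block:
  B0: def={c,k} ue=∅
  B1: def={m,x} ue=∅
  B2: def={m,n} ue=∅
  B3: def={n} ue={n}
  B4: def={m,n} ue={m}
  B5: def={a,n} ue=∅

Backward fixpoint:
  live B0: ∅→∅
  live B1: ∅→{m}
  live B2: ∅→{n}
  live B3: {n}→∅
  live B4: {m}→∅
  live B5: ∅→∅

Interfere edges:
  a↔{n}
  c↔{k}
  k↔{c}
  m↔{n,x}
  n↔{a,m}
  x↔{m}

Chromatic number:
  clique {a,n} ⇒ need ≥ 2
  2-colouring: R0={a,c,m}  R1={k,n,x}
  χ = 2

Answer: 2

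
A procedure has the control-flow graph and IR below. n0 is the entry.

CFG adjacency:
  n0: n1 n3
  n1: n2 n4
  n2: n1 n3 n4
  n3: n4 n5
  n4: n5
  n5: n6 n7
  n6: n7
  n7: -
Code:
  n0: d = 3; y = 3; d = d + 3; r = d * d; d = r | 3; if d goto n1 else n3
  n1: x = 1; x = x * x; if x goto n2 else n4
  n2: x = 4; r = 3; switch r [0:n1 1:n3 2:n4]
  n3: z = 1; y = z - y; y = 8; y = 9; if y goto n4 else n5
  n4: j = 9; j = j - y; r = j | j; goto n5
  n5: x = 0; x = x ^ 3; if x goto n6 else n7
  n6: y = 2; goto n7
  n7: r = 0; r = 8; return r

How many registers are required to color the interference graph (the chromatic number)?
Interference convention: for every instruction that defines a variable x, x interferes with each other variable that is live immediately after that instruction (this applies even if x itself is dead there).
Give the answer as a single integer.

Answer: 2

Working:
Block summaries:
  n0: {d,r,y} / ∅
  n1: {x} / ∅
  n2: {r,x} / ∅
  n3: {y,z} / {y}
  n4: {j,r} / {y}
  n5: {x} / ∅
  n6: {y} / ∅
  n7: {r} / ∅

Live sets:
  n0 li=∅ lo={y}
  n1 li={y} lo={y}
  n2 li={y} lo={y}
  n3 li={y} lo={y}
  n4 li={y} lo=∅
  n5 li=∅ lo=∅
  n6 li=∅ lo=∅
  n7 li=∅ lo=∅

Interference:
  d↔{y}
  j↔{y}
  r↔{y}
  x↔{y}
  y↔{d,j,r,x,z}
  z↔{y}

Registers:
  {d,y} pairwise interfere (2-clique) ⇒ χ ≥ 2
  2-colouring: R0={y}  R1={d,j,r,x,z}
  χ = 2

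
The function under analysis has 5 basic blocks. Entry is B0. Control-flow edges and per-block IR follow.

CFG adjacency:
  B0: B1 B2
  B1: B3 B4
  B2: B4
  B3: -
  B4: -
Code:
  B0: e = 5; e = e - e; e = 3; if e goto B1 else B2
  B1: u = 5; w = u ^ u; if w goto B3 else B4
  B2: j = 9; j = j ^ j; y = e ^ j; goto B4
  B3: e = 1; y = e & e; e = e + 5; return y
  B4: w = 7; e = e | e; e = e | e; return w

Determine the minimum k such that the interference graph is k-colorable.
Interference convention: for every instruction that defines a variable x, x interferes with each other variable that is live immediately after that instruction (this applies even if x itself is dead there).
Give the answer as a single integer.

Block summaries:
  B0: def={e} ue=∅
  B1: def={u,w} ue=∅
  B2: def={j,y} ue={e}
  B3: def={e,y} ue=∅
  B4: def={e,w} ue={e}

Live sets:
  B0: in=∅ out={e}
  B1: in={e} out={e}
  B2: in={e} out={e}
  B3: in=∅ out=∅
  B4: in={e} out=∅

Interfere edges:
  e: {j,u,w,y}
  j: {e}
  u: {e}
  w: {e}
  y: {e}

Colouring:
  {e,j} pairwise interfere (2-clique) ⇒ χ ≥ 2
  2-colouring: R0={e}  R1={j,u,w,y}
  χ = 2

Answer: 2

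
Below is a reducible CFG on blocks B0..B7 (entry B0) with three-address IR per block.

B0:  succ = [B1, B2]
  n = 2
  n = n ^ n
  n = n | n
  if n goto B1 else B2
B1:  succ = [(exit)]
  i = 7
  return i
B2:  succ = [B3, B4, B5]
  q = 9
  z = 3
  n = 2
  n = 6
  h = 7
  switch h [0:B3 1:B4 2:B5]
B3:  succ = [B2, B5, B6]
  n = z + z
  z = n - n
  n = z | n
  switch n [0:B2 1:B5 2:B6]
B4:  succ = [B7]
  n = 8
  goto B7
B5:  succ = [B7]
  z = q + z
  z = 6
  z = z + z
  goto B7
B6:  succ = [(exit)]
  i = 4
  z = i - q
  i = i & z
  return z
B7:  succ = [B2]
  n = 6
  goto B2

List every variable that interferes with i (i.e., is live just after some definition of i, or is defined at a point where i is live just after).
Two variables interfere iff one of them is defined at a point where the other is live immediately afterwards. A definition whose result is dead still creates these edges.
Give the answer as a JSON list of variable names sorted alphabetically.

Answer: ["q", "z"]

Derivation:
Per-block:
  B0: def={n} ue=∅
  B1: def={i} ue=∅
  B2: def={h,n,q,z} ue=∅
  B3: def={n,z} ue={z}
  B4: def={n} ue=∅
  B5: def={z} ue={q,z}
  B6: def={i,z} ue={q}
  B7: def={n} ue=∅

Backward fixpoint:
  B0 li=∅ lo=∅
  B1 li=∅ lo=∅
  B2 li=∅ lo={q,z}
  B3 li={q,z} lo={q,z}
  B4 li=∅ lo=∅
  B5 li={q,z} lo=∅
  B6 li={q} lo=∅
  B7 li=∅ lo=∅

Interference:
  h — {q,z}
  i — {q,z}
  n — {q,z}
  q — {h,i,n,z}
  z — {h,i,n,q}

N(i) = ["q", "z"]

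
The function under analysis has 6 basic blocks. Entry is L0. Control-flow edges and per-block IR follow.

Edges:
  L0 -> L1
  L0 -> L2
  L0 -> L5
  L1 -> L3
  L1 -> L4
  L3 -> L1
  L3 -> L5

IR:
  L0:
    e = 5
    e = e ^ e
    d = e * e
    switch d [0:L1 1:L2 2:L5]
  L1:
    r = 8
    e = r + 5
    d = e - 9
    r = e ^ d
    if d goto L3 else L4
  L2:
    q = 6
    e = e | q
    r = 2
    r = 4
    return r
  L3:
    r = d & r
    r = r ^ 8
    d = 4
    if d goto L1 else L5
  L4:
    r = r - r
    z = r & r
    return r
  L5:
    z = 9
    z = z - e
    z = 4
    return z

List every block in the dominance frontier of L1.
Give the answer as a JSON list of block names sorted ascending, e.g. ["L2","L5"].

idom tree: L1←L0 L2←L0 L3←L1 L4←L1 L5←L0
Dom∩ at merges:
  L1: preds {L0,L3}: {L0} ∩ {L0,L1,L3} = {L0}; idom=L0
  L5: preds {L0,L3}: {L0} ∩ {L0,L1,L3} = {L0}; idom=L0

DF walk-up:
  L1←L0: walk · to L0
  L1←L3: walk L3→L1 to L0
  L5←L0: walk · to L0
  L5←L3: walk L3→L1 to L0
  DF(L0)=∅
  DF(L1)={L1,L5}
  DF(L2)=∅
  DF(L3)={L1,L5}
  DF(L4)=∅
  DF(L5)=∅

DF(L1) = ["L1", "L5"]

Answer: ["L1", "L5"]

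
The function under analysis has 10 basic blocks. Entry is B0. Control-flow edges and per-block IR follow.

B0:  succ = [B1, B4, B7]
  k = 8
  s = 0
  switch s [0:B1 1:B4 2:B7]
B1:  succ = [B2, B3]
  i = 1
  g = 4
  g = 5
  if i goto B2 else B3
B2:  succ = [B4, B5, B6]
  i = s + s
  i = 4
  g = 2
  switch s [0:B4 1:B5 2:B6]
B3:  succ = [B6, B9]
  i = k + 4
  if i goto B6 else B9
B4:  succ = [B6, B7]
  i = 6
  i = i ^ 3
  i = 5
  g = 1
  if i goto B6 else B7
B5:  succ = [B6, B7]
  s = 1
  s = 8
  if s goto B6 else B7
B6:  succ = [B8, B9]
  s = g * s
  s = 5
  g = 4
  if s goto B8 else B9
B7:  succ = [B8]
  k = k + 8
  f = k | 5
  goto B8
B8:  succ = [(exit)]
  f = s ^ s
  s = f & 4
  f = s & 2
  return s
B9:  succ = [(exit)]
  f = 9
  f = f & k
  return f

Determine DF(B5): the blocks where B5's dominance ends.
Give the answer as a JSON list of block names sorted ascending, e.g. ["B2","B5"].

idom tree: B1←B0 B2←B1 B3←B1 B4←B0 B5←B2 B6←B0 B7←B0 B8←B0 B9←B0
Join-block Dom:
  B4: preds {B0,B2}: {B0} ∩ {B0,B1,B2} = {B0}; idom=B0
  B6: preds {B2,B3,B4,B5}: {B0,B1,B2} ∩ {B0,B1,B3} ∩ {B0,B4} ∩ {B0,B1,B2,B5} = {B0}; idom=B0
  B7: preds {B0,B4,B5}: {B0} ∩ {B0,B4} ∩ {B0,B1,B2,B5} = {B0}; idom=B0
  B8: preds {B6,B7}: {B0,B6} ∩ {B0,B7} = {B0}; idom=B0
  B9: preds {B3,B6}: {B0,B1,B3} ∩ {B0,B6} = {B0}; idom=B0

DF walk-up:
  join B4 pred B0: · stop@B0
  join B4 pred B2: B2→B1 stop@B0
  join B6 pred B2: B2→B1 stop@B0
  join B6 pred B3: B3→B1 stop@B0
  join B6 pred B4: B4 stop@B0
  join B6 pred B5: B5→B2→B1 stop@B0
  join B7 pred B0: · stop@B0
  join B7 pred B4: B4 stop@B0
  join B7 pred B5: B5→B2→B1 stop@B0
  join B8 pred B6: B6 stop@B0
  join B8 pred B7: B7 stop@B0
  join B9 pred B3: B3→B1 stop@B0
  join B9 pred B6: B6 stop@B0
  B0: DF=∅
  B1: DF={B4,B6,B7,B9}
  B2: DF={B4,B6,B7}
  B3: DF={B6,B9}
  B4: DF={B6,B7}
  B5: DF={B6,B7}
  B6: DF={B8,B9}
  B7: DF={B8}
  B8: DF=∅
  B9: DF=∅

DF(B5) = ["B6", "B7"]

Answer: ["B6", "B7"]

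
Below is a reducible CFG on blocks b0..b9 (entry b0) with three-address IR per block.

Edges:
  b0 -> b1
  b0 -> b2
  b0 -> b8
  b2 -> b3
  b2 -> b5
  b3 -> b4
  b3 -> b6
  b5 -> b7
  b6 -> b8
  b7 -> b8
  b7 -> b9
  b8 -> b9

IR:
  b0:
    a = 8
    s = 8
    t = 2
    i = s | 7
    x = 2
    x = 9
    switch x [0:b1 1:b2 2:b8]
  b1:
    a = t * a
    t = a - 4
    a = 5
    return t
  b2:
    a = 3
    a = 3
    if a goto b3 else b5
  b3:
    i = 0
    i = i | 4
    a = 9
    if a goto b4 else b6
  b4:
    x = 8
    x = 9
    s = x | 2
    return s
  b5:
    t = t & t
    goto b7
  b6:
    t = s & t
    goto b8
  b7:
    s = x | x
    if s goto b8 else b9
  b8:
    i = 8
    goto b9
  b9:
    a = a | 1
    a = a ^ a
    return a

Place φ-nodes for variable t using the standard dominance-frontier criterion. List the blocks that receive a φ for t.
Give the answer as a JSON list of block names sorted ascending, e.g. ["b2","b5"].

idom tree: b1←b0 b2←b0 b3←b2 b4←b3 b5←b2 b6←b3 b7←b5 b8←b0 b9←b0
Dom at joins:
  b8: preds {b0,b6,b7}: {b0} ∩ {b0,b2,b3,b6} ∩ {b0,b2,b5,b7} = {b0}; idom=b0
  b9: preds {b7,b8}: {b0,b2,b5,b7} ∩ {b0,b8} = {b0}; idom=b0

DF derivation:
  b8←b0: walk · to b0
  b8←b6: walk b6→b3→b2 to b0
  b8←b7: walk b7→b5→b2 to b0
  b9←b7: walk b7→b5→b2 to b0
  b9←b8: walk b8 to b0
  b0: DF=∅
  b1: DF=∅
  b2: DF={b8,b9}
  b3: DF={b8}
  b4: DF=∅
  b5: DF={b8,b9}
  b6: DF={b8}
  b7: DF={b8,b9}
  b8: DF={b9}
  b9: DF=∅

φ for t: defs {b0,b1,b5,b6}
  DF⁺ = {b8,b9}

Answer: ["b8", "b9"]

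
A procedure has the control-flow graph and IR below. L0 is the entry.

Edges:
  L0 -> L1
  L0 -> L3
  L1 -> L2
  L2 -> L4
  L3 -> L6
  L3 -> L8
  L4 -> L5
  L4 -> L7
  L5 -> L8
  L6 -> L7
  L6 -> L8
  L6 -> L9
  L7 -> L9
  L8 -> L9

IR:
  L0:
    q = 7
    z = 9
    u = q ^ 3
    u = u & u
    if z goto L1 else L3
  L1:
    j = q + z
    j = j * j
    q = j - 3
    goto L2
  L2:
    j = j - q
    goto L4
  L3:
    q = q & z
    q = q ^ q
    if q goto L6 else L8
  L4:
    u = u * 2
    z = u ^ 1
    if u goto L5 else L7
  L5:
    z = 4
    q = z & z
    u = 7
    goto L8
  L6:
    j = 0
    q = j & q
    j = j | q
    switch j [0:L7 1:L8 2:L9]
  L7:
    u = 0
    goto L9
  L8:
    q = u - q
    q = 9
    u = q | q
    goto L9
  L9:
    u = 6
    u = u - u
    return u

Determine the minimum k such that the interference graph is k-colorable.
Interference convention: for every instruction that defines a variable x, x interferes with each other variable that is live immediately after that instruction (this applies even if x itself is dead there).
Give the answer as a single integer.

Block summaries:
  L0: {q,u,z} / ∅
  L1: {j,q} / {q,z}
  L2: {j} / {j,q}
  L3: {q} / {q,z}
  L4: {u,z} / {u}
  L5: {q,u,z} / ∅
  L6: {j,q} / {q}
  L7: {u} / ∅
  L8: {q,u} / {q,u}
  L9: {u} / ∅

Liveness:
  L0: in=∅ out={q,u,z}
  L1: in={q,u,z} out={j,q,u}
  L2: in={j,q,u} out={u}
  L3: in={q,u,z} out={q,u}
  L4: in={u} out=∅
  L5: in=∅ out={q,u}
  L6: in={q,u} out={q,u}
  L7: in=∅ out=∅
  L8: in={q,u} out=∅
  L9: in=∅ out=∅

Interference:
  j: {q,u}
  q: {j,u,z}
  u: {j,q,z}
  z: {q,u}

Colouring:
  lower bound: {j,q,u} mutually conflict ⇒ χ ≥ 3
  assign j→R2 q→R0 u→R1 z→R2 — no edge inside a register ⇒ χ ≤ 3
  χ = 3

Answer: 3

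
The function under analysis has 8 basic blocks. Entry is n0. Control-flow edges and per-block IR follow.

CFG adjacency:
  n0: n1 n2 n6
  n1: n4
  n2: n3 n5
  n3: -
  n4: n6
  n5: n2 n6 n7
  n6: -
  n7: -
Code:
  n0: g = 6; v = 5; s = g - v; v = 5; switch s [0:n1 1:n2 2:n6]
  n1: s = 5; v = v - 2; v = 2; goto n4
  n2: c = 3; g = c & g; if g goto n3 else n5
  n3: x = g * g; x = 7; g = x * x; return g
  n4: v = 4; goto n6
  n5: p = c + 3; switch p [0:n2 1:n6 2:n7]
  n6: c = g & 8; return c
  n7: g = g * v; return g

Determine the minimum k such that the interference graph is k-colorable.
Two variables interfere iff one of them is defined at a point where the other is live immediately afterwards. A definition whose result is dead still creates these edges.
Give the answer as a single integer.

Answer: 3

Working:
def/use:
  n0: def={g,s,v} ue=∅
  n1: def={s,v} ue={v}
  n2: def={c,g} ue={g}
  n3: def={g,x} ue={g}
  n4: def={v} ue=∅
  n5: def={p} ue={c}
  n6: def={c} ue={g}
  n7: def={g} ue={g,v}

Live sets:
  live n0: ∅→{g,v}
  live n1: {g,v}→{g}
  live n2: {g,v}→{c,g,v}
  live n3: {g}→∅
  live n4: {g}→{g}
  live n5: {c,g,v}→{g,v}
  live n6: {g}→∅
  live n7: {g,v}→∅

Conflict graph:
  c: {g,v}
  g: {c,p,s,v}
  p: {g,v}
  s: {g,v}
  v: {c,g,p,s}
  x: ∅

Colouring:
  lower bound: {c,g,v} mutually conflict ⇒ χ ≥ 3
  3-colouring: R0={g,x}  R1={v}  R2={c,p,s}
  χ = 3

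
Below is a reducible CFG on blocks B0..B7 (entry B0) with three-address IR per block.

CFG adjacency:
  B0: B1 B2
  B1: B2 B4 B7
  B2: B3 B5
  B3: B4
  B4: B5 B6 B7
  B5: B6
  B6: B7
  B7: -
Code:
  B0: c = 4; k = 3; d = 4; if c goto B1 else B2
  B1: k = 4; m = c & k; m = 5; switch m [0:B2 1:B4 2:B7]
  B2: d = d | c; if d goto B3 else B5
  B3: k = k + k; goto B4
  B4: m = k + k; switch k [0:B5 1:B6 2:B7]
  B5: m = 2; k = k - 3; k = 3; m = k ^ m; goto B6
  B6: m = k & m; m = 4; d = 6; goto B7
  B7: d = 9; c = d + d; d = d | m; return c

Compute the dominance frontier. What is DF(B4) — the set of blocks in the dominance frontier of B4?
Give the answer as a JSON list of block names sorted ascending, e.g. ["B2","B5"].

Answer: ["B5", "B6", "B7"]

Analysis:
idom tree: B1←B0 B2←B0 B3←B2 B4←B0 B5←B0 B6←B0 B7←B0
Join-block Dom:
  B2: preds {B0,B1}: {B0} ∩ {B0,B1} = {B0}; idom=B0
  B4: preds {B1,B3}: {B0,B1} ∩ {B0,B2,B3} = {B0}; idom=B0
  B5: preds {B2,B4}: {B0,B2} ∩ {B0,B4} = {B0}; idom=B0
  B6: preds {B4,B5}: {B0,B4} ∩ {B0,B5} = {B0}; idom=B0
  B7: preds {B1,B4,B6}: {B0,B1} ∩ {B0,B4} ∩ {B0,B6} = {B0}; idom=B0

Frontier:
  join B2 pred B0: · stop@B0
  join B2 pred B1: B1 stop@B0
  join B4 pred B1: B1 stop@B0
  join B4 pred B3: B3→B2 stop@B0
  join B5 pred B2: B2 stop@B0
  join B5 pred B4: B4 stop@B0
  join B6 pred B4: B4 stop@B0
  join B6 pred B5: B5 stop@B0
  join B7 pred B1: B1 stop@B0
  join B7 pred B4: B4 stop@B0
  join B7 pred B6: B6 stop@B0
  B0: DF=∅
  B1: DF={B2,B4,B7}
  B2: DF={B4,B5}
  B3: DF={B4}
  B4: DF={B5,B6,B7}
  B5: DF={B6}
  B6: DF={B7}
  B7: DF=∅

DF(B4) = ["B5", "B6", "B7"]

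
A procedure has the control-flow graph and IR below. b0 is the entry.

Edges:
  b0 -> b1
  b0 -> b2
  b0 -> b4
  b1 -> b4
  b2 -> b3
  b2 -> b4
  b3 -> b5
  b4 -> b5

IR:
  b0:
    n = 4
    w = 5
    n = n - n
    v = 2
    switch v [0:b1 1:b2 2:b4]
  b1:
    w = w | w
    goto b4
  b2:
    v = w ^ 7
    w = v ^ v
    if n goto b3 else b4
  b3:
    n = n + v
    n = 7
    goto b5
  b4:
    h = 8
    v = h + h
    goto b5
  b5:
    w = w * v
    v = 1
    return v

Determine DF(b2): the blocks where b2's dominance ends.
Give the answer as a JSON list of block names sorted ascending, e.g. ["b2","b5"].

Answer: ["b4", "b5"]

Analysis:
idom tree: b1←b0 b2←b0 b3←b2 b4←b0 b5←b0
Dom at joins:
  b4: preds {b0,b1,b2}: {b0} ∩ {b0,b1} ∩ {b0,b2} = {b0}; idom=b0
  b5: preds {b3,b4}: {b0,b2,b3} ∩ {b0,b4} = {b0}; idom=b0

DF walk-up:
  b4←b0: walk · to b0
  b4←b1: walk b1 to b0
  b4←b2: walk b2 to b0
  b5←b3: walk b3→b2 to b0
  b5←b4: walk b4 to b0
  b0 → ∅
  b1 → {b4}
  b2 → {b4,b5}
  b3 → {b5}
  b4 → {b5}
  b5 → ∅

DF(b2) = ["b4", "b5"]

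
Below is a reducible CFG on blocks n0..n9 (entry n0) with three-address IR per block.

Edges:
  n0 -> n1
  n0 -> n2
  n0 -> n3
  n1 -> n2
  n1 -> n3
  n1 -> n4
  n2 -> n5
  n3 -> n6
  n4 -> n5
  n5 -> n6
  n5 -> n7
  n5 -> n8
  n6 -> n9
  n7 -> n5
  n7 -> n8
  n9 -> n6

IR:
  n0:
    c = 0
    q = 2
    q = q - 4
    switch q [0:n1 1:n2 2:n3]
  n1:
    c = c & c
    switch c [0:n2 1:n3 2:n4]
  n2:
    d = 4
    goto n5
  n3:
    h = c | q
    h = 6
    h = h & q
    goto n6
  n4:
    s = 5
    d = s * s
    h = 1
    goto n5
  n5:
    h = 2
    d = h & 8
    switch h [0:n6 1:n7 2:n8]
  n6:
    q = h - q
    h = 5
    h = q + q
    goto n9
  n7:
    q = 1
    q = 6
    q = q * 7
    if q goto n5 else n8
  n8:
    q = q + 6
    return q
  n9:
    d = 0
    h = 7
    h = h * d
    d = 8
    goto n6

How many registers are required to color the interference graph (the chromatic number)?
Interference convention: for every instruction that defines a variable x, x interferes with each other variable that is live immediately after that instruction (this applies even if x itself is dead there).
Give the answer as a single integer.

Block summaries:
  n0 def {c,q} use ∅
  n1 def {c} use {c}
  n2 def {d} use ∅
  n3 def {h} use {c,q}
  n4 def {d,h,s} use ∅
  n5 def {d,h} use ∅
  n6 def {h,q} use {h,q}
  n7 def {q} use ∅
  n8 def {q} use {q}
  n9 def {d,h} use ∅

Backward fixpoint:
  n0: in=∅ out={c,q}
  n1: in={c,q} out={c,q}
  n2: in={q} out={q}
  n3: in={c,q} out={h,q}
  n4: in={q} out={q}
  n5: in={q} out={h,q}
  n6: in={h,q} out={q}
  n7: in=∅ out={q}
  n8: in={q} out=∅
  n9: in={q} out={h,q}

Interference:
  c — {q}
  d — {h,q}
  h — {d,q}
  q — {c,d,h,s}
  s — {q}

Chromatic number:
  clique {d,h,q} ⇒ need ≥ 3
  3-colouring: r0={q}  r1={c,d,s}  r2={h}
  χ = 3

Answer: 3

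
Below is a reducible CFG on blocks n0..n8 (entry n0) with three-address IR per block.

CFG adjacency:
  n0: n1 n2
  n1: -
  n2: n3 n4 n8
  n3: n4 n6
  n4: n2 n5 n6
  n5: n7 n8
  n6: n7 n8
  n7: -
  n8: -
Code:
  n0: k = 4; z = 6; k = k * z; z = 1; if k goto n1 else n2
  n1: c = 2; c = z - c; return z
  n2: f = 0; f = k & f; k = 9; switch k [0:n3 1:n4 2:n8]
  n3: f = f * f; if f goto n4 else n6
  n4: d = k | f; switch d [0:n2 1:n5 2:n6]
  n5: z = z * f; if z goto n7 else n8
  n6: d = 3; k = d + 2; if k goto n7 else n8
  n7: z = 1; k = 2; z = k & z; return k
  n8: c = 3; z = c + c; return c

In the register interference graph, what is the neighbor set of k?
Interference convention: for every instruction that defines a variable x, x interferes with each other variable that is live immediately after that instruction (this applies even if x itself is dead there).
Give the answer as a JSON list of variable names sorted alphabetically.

Answer: ["d", "f", "z"]

Derivation:
Per-block:
  n0: {k,z} / ∅
  n1: {c} / {z}
  n2: {f,k} / {k}
  n3: {f} / {f}
  n4: {d} / {f,k}
  n5: {z} / {f,z}
  n6: {d,k} / ∅
  n7: {k,z} / ∅
  n8: {c,z} / ∅

Backward fixpoint:
  n0: in=∅ out={k,z}
  n1: in={z} out=∅
  n2: in={k,z} out={f,k,z}
  n3: in={f,k,z} out={f,k,z}
  n4: in={f,k,z} out={f,k,z}
  n5: in={f,z} out=∅
  n6: in=∅ out=∅
  n7: in=∅ out=∅
  n8: in=∅ out=∅

Interfere edges:
  c↔{z}
  d↔{f,k,z}
  f↔{d,k,z}
  k↔{d,f,z}
  z↔{c,d,f,k}

N(k) = ["d", "f", "z"]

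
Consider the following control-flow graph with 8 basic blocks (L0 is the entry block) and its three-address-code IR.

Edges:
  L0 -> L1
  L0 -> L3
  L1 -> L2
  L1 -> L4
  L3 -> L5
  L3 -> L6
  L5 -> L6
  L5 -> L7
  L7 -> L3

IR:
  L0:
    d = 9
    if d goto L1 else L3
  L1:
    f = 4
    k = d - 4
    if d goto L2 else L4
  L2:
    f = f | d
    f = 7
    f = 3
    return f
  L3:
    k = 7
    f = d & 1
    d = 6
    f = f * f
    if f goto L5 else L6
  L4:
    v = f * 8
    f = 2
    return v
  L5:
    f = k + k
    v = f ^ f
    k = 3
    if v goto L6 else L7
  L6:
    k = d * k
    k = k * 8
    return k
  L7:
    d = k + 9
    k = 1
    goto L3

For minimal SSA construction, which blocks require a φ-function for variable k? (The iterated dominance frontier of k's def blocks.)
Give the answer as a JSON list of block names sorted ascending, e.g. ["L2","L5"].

Answer: ["L3", "L6"]

Analysis:
idom tree: L1←L0 L2←L1 L3←L0 L4←L1 L5←L3 L6←L3 L7←L5
Dom at joins:
  L3: preds {L0,L7}: {L0} ∩ {L0,L3,L5,L7} = {L0}; idom=L0
  L6: preds {L3,L5}: {L0,L3} ∩ {L0,L3,L5} = {L0,L3}; idom=L3

DF walk-up:
  join L3 pred L0: · stop@L0
  join L3 pred L7: L7→L5→L3 stop@L0
  join L6 pred L3: · stop@L3
  join L6 pred L5: L5 stop@L3
  L0 → ∅
  L1 → ∅
  L2 → ∅
  L3 → {L3}
  L4 → ∅
  L5 → {L3,L6}
  L6 → ∅
  L7 → {L3}

φ for k: defs {L1,L3,L5,L6,L7}
  DF⁺ = {L3,L6}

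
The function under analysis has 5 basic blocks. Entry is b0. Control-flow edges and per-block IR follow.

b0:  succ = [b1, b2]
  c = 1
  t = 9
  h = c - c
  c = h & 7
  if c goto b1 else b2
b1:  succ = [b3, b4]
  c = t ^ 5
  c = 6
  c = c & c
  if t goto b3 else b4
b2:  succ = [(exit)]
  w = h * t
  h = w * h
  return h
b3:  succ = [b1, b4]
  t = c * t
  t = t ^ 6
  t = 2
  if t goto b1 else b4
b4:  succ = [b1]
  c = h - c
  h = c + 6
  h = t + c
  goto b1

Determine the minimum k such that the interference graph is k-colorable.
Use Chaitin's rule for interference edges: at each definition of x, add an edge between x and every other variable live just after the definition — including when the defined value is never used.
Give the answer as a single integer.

def/use:
  b0: def={c,h,t} ue=∅
  b1: def={c} ue={t}
  b2: def={h,w} ue={h,t}
  b3: def={t} ue={c,t}
  b4: def={c,h} ue={c,h,t}

Backward fixpoint:
  b0 li=∅ lo={h,t}
  b1 li={h,t} lo={c,h,t}
  b2 li={h,t} lo=∅
  b3 li={c,h,t} lo={c,h,t}
  b4 li={c,h,t} lo={h,t}

Interference:
  c: {h,t}
  h: {c,t,w}
  t: {c,h}
  w: {h}

Colouring:
  {c,h,t} pairwise interfere (3-clique) ⇒ χ ≥ 3
  assign c→R1 h→R0 t→R2 w→R1 — no edge inside a register ⇒ χ ≤ 3
  χ = 3

Answer: 3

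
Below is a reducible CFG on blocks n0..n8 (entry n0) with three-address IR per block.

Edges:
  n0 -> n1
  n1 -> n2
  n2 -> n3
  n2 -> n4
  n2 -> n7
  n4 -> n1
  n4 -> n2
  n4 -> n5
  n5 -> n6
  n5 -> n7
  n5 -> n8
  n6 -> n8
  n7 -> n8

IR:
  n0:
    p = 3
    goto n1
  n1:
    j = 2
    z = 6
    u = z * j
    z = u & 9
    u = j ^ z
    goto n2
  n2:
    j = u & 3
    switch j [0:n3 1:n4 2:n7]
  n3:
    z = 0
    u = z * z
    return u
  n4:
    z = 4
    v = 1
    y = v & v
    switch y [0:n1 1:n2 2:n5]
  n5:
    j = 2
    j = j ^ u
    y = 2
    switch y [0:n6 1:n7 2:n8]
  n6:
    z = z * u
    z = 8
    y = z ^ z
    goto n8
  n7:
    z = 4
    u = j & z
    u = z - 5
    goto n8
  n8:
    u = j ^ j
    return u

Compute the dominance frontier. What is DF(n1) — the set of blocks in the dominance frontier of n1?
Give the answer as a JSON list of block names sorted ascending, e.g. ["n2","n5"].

Answer: ["n1"]

Analysis:
idom tree: n1←n0 n2←n1 n3←n2 n4←n2 n5←n4 n6←n5 n7←n2 n8←n2
Dom at joins:
  n1: preds {n0,n4}: {n0} ∩ {n0,n1,n2,n4} = {n0}; idom=n0
  n2: preds {n1,n4}: {n0,n1} ∩ {n0,n1,n2,n4} = {n0,n1}; idom=n1
  n7: preds {n2,n5}: {n0,n1,n2} ∩ {n0,n1,n2,n4,n5} = {n0,n1,n2}; idom=n2
  n8: preds {n5,n6,n7}: {n0,n1,n2,n4,n5} ∩ {n0,n1,n2,n4,n5,n6} ∩ {n0,n1,n2,n7} = {n0,n1,n2}; idom=n2

Frontier:
  join n1 pred n0: · stop@n0
  join n1 pred n4: n4→n2→n1 stop@n0
  join n2 pred n1: · stop@n1
  join n2 pred n4: n4→n2 stop@n1
  join n7 pred n2: · stop@n2
  join n7 pred n5: n5→n4 stop@n2
  join n8 pred n5: n5→n4 stop@n2
  join n8 pred n6: n6→n5→n4 stop@n2
  join n8 pred n7: n7 stop@n2
  n0 → ∅
  n1 → {n1}
  n2 → {n1,n2}
  n3 → ∅
  n4 → {n1,n2,n7,n8}
  n5 → {n7,n8}
  n6 → {n8}
  n7 → {n8}
  n8 → ∅

DF(n1) = ["n1"]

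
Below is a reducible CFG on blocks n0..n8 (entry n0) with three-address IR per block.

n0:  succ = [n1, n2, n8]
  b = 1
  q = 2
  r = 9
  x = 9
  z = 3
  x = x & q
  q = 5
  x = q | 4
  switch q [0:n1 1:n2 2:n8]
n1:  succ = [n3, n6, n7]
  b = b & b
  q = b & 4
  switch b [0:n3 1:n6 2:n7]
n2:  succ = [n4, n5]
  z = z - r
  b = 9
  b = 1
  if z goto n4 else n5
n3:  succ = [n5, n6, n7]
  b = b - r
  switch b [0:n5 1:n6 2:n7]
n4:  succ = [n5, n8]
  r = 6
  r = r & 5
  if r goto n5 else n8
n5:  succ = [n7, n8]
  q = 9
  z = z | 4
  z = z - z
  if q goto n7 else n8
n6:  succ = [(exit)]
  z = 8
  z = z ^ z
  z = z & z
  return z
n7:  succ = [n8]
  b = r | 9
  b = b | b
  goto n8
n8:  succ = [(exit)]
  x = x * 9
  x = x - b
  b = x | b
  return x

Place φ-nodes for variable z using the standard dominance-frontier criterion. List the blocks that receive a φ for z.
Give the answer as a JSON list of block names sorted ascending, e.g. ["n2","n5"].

Answer: ["n5", "n7", "n8"]

Working:
idom tree: n1←n0 n2←n0 n3←n1 n4←n2 n5←n0 n6←n1 n7←n0 n8←n0
Dom∩ at merges:
  n5: preds {n2,n3,n4}: {n0,n2} ∩ {n0,n1,n3} ∩ {n0,n2,n4} = {n0}; idom=n0
  n6: preds {n1,n3}: {n0,n1} ∩ {n0,n1,n3} = {n0,n1}; idom=n1
  n7: preds {n1,n3,n5}: {n0,n1} ∩ {n0,n1,n3} ∩ {n0,n5} = {n0}; idom=n0
  n8: preds {n0,n4,n5,n7}: {n0} ∩ {n0,n2,n4} ∩ {n0,n5} ∩ {n0,n7} = {n0}; idom=n0

DF derivation:
  n5←n2: walk n2 to n0
  n5←n3: walk n3→n1 to n0
  n5←n4: walk n4→n2 to n0
  n6←n1: walk · to n1
  n6←n3: walk n3 to n1
  n7←n1: walk n1 to n0
  n7←n3: walk n3→n1 to n0
  n7←n5: walk n5 to n0
  n8←n0: walk · to n0
  n8←n4: walk n4→n2 to n0
  n8←n5: walk n5 to n0
  n8←n7: walk n7 to n0
  n0 → ∅
  n1 → {n5,n7}
  n2 → {n5,n8}
  n3 → {n5,n6,n7}
  n4 → {n5,n8}
  n5 → {n7,n8}
  n6 → ∅
  n7 → {n8}
  n8 → ∅

φ for z: defs {n0,n2,n5,n6}
  DF⁺ = {n5,n7,n8}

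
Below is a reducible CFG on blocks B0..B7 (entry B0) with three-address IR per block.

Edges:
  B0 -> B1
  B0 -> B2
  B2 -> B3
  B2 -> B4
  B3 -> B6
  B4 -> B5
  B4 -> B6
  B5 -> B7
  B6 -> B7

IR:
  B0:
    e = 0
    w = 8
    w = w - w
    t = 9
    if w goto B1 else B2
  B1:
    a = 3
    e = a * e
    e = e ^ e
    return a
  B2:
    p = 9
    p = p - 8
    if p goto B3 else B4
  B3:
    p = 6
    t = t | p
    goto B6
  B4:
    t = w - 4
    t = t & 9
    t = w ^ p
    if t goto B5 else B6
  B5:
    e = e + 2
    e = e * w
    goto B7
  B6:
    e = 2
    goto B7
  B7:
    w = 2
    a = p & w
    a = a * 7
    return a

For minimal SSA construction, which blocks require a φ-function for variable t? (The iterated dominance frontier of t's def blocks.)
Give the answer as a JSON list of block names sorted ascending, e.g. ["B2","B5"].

idom tree: B1←B0 B2←B0 B3←B2 B4←B2 B5←B4 B6←B2 B7←B2
Dom∩ at merges:
  B6: preds {B3,B4}: {B0,B2,B3} ∩ {B0,B2,B4} = {B0,B2}; idom=B2
  B7: preds {B5,B6}: {B0,B2,B4,B5} ∩ {B0,B2,B6} = {B0,B2}; idom=B2

DF walk-up:
  join B6 pred B3: B3 stop@B2
  join B6 pred B4: B4 stop@B2
  join B7 pred B5: B5→B4 stop@B2
  join B7 pred B6: B6 stop@B2
  B0: DF=∅
  B1: DF=∅
  B2: DF=∅
  B3: DF={B6}
  B4: DF={B6,B7}
  B5: DF={B7}
  B6: DF={B7}
  B7: DF=∅

φ for t: defs {B0,B3,B4}
  DF⁺ = {B6,B7}

Answer: ["B6", "B7"]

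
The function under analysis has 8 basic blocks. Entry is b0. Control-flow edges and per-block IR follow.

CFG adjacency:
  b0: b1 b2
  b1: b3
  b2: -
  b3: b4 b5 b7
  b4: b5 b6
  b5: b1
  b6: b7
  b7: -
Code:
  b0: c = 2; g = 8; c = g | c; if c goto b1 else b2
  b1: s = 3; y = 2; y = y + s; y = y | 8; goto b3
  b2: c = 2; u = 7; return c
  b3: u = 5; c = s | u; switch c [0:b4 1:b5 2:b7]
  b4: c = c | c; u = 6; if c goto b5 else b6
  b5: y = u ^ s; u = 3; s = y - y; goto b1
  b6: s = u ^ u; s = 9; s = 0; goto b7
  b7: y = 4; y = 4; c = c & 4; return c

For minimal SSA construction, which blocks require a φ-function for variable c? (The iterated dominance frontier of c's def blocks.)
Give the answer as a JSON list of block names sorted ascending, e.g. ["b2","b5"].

idom tree: b1←b0 b2←b0 b3←b1 b4←b3 b5←b3 b6←b4 b7←b3
Join-block Dom:
  b1: preds {b0,b5}: {b0} ∩ {b0,b1,b3,b5} = {b0}; idom=b0
  b5: preds {b3,b4}: {b0,b1,b3} ∩ {b0,b1,b3,b4} = {b0,b1,b3}; idom=b3
  b7: preds {b3,b6}: {b0,b1,b3} ∩ {b0,b1,b3,b4,b6} = {b0,b1,b3}; idom=b3

DF walk-up:
  b1←b0: walk · to b0
  b1←b5: walk b5→b3→b1 to b0
  b5←b3: walk · to b3
  b5←b4: walk b4 to b3
  b7←b3: walk · to b3
  b7←b6: walk b6→b4 to b3
  b0 → ∅
  b1 → {b1}
  b2 → ∅
  b3 → {b1}
  b4 → {b5,b7}
  b5 → {b1}
  b6 → {b7}
  b7 → ∅

φ for c: defs {b0,b2,b3,b4,b7}
  DF⁺ = {b1,b5,b7}

Answer: ["b1", "b5", "b7"]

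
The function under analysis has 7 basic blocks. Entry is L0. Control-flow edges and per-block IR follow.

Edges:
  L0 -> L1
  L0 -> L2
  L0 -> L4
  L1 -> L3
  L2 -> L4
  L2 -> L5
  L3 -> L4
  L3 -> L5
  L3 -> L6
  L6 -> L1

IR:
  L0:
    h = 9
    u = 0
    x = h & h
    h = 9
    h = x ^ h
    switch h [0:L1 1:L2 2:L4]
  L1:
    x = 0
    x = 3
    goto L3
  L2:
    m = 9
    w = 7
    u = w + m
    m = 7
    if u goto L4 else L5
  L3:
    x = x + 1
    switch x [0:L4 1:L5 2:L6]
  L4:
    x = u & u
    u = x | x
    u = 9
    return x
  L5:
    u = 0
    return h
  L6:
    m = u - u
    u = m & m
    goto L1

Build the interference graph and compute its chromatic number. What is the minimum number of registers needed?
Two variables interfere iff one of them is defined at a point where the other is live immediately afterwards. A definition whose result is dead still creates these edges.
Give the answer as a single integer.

Answer: 3

Derivation:
def/use:
  L0 def {h,u,x} use ∅
  L1 def {x} use ∅
  L2 def {m,u,w} use ∅
  L3 def {x} use {x}
  L4 def {u,x} use {u}
  L5 def {u} use {h}
  L6 def {m,u} use {u}

Live sets:
  L0: in=∅ out={h,u}
  L1: in={h,u} out={h,u,x}
  L2: in={h} out={h,u}
  L3: in={h,u,x} out={h,u}
  L4: in={u} out=∅
  L5: in={h} out=∅
  L6: in={h,u} out={h,u}

Interfere edges:
  h — {m,u,w,x}
  m — {h,u,w}
  u — {h,m,x}
  w — {h,m}
  x — {h,u}

Registers:
  {h,m,u} pairwise interfere (3-clique) ⇒ χ ≥ 3
  assign h→c0 m→c1 u→c2 w→c2 x→c1 — no edge inside a register ⇒ χ ≤ 3
  χ = 3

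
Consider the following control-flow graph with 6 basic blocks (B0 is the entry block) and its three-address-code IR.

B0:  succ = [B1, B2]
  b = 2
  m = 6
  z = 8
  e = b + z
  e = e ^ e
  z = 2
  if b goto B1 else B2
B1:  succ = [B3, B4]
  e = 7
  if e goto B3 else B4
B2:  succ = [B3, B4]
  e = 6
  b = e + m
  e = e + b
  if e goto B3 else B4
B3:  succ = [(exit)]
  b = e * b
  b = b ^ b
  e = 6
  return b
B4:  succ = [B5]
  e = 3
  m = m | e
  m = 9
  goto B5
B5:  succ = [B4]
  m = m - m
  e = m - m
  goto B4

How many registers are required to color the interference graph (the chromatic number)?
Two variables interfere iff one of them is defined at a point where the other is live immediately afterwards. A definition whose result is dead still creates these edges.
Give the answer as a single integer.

Per-block:
  B0: def={b,e,m,z} ue=∅
  B1: def={e} ue=∅
  B2: def={b,e} ue={m}
  B3: def={b,e} ue={b,e}
  B4: def={e,m} ue={m}
  B5: def={e,m} ue={m}

Liveness:
  live B0: ∅→{b,m}
  live B1: {b,m}→{b,e,m}
  live B2: {m}→{b,e,m}
  live B3: {b,e}→∅
  live B4: {m}→{m}
  live B5: {m}→{m}

Interference:
  b: {e,m,z}
  e: {b,m}
  m: {b,e,z}
  z: {b,m}

Chromatic number:
  clique {b,e,m} ⇒ need ≥ 3
  3-colouring: r0={b}  r1={m}  r2={e,z}
  χ = 3

Answer: 3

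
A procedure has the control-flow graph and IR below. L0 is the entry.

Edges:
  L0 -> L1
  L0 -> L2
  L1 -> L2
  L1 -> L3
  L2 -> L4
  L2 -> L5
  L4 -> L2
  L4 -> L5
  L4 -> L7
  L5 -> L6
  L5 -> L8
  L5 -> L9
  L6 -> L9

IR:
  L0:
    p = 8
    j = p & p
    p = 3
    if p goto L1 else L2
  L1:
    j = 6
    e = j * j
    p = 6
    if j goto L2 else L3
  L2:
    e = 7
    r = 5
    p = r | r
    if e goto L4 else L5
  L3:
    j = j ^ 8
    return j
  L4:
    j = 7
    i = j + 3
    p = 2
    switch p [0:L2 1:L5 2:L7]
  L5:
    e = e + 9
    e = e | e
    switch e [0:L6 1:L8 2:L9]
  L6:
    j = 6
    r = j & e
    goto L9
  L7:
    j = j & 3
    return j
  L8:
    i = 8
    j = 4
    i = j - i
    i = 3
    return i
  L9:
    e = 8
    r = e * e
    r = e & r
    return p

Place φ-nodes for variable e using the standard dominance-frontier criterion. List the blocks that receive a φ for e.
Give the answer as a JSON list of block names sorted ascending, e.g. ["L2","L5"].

Answer: ["L2"]

Analysis:
idom tree: L1←L0 L2←L0 L3←L1 L4←L2 L5←L2 L6←L5 L7←L4 L8←L5 L9←L5
Dom at joins:
  L2: preds {L0,L1,L4}: {L0} ∩ {L0,L1} ∩ {L0,L2,L4} = {L0}; idom=L0
  L5: preds {L2,L4}: {L0,L2} ∩ {L0,L2,L4} = {L0,L2}; idom=L2
  L9: preds {L5,L6}: {L0,L2,L5} ∩ {L0,L2,L5,L6} = {L0,L2,L5}; idom=L5

Frontier:
  join L2 pred L0: · stop@L0
  join L2 pred L1: L1 stop@L0
  join L2 pred L4: L4→L2 stop@L0
  join L5 pred L2: · stop@L2
  join L5 pred L4: L4 stop@L2
  join L9 pred L5: · stop@L5
  join L9 pred L6: L6 stop@L5
  L0: DF=∅
  L1: DF={L2}
  L2: DF={L2}
  L3: DF=∅
  L4: DF={L2,L5}
  L5: DF=∅
  L6: DF={L9}
  L7: DF=∅
  L8: DF=∅
  L9: DF=∅

φ for e: defs {L1,L2,L5,L9}
  DF⁺ = {L2}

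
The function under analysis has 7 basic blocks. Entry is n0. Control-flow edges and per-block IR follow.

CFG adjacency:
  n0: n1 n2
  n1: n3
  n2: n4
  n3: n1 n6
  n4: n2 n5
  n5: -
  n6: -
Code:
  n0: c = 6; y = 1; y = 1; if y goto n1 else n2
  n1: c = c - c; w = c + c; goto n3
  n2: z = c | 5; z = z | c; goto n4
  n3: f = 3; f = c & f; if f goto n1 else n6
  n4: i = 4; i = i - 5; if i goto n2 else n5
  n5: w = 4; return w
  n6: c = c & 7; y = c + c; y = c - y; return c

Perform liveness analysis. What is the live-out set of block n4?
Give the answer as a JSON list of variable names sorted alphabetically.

Answer: ["c"]

Analysis:
Block summaries:
  n0: {c,y} / ∅
  n1: {c,w} / {c}
  n2: {z} / {c}
  n3: {f} / {c}
  n4: {i} / ∅
  n5: {w} / ∅
  n6: {c,y} / {c}

Live sets:
  n0 li=∅ lo={c}
  n1 li={c} lo={c}
  n2 li={c} lo={c}
  n3 li={c} lo={c}
  n4 li={c} lo={c}
  n5 li=∅ lo=∅
  n6 li={c} lo=∅

live-out(n4) = ["c"]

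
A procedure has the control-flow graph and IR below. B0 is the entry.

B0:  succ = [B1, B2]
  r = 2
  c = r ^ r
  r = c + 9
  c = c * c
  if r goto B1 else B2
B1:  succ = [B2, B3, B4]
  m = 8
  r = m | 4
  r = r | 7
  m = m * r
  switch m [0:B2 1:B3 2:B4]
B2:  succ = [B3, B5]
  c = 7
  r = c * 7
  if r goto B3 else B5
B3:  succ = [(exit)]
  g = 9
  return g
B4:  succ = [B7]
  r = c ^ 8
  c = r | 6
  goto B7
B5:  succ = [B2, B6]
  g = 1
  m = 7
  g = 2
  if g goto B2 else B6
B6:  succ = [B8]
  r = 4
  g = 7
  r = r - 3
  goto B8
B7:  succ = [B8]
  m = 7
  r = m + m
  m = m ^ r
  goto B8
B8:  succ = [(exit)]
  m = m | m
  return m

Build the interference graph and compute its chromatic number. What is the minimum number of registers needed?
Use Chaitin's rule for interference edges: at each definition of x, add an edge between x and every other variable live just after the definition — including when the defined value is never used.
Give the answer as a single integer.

Answer: 3

Analysis:
def/use:
  B0: def={c,r} ue=∅
  B1: def={m,r} ue=∅
  B2: def={c,r} ue=∅
  B3: def={g} ue=∅
  B4: def={c,r} ue={c}
  B5: def={g,m} ue=∅
  B6: def={g,r} ue=∅
  B7: def={m,r} ue=∅
  B8: def={m} ue={m}

Live sets:
  B0: in=∅ out={c}
  B1: in={c} out={c}
  B2: in=∅ out=∅
  B3: in=∅ out=∅
  B4: in={c} out=∅
  B5: in=∅ out={m}
  B6: in={m} out={m}
  B7: in=∅ out={m}
  B8: in={m} out=∅

Interfere edges:
  c: {m,r}
  g: {m,r}
  m: {c,g,r}
  r: {c,g,m}

Chromatic number:
  lower bound: {c,m,r} mutually conflict ⇒ χ ≥ 3
  3-colouring: r0={m}  r1={r}  r2={c,g}
  χ = 3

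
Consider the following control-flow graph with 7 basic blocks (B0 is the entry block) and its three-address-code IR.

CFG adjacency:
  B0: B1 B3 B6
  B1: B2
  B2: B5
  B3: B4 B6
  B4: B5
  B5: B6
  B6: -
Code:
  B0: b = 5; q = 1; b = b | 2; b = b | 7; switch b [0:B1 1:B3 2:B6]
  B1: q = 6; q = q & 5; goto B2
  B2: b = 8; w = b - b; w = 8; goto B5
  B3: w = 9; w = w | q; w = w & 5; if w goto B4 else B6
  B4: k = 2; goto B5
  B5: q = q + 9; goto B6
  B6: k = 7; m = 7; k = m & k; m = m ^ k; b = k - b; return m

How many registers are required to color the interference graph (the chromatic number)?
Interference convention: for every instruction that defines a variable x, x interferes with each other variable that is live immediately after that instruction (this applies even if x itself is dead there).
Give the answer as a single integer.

Block summaries:
  B0 def {b,q} use ∅
  B1 def {q} use ∅
  B2 def {b,w} use ∅
  B3 def {w} use {q}
  B4 def {k} use ∅
  B5 def {q} use {q}
  B6 def {b,k,m} use {b}

Liveness:
  B0 li=∅ lo={b,q}
  B1 li=∅ lo={q}
  B2 li={q} lo={b,q}
  B3 li={b,q} lo={b,q}
  B4 li={b,q} lo={b,q}
  B5 li={b,q} lo={b}
  B6 li={b} lo=∅

Interference:
  b: {k,m,q,w}
  k: {b,m,q}
  m: {b,k}
  q: {b,k,w}
  w: {b,q}

Registers:
  {b,k,m} pairwise interfere (3-clique) ⇒ χ ≥ 3
  3-colouring: R0={b}  R1={k,w}  R2={m,q}
  χ = 3

Answer: 3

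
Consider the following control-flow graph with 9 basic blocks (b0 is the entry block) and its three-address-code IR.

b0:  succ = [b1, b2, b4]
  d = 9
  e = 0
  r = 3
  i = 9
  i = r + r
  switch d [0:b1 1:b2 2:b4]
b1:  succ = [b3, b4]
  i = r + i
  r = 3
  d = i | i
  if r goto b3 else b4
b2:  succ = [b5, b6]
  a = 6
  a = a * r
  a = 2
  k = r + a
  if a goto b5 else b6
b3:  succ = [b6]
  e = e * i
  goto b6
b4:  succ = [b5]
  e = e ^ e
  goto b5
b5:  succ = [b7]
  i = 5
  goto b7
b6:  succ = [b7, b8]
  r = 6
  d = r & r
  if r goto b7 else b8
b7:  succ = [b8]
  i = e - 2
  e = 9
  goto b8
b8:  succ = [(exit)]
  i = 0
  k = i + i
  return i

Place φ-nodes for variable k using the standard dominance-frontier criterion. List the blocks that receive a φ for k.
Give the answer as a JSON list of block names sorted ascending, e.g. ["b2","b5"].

Answer: ["b5", "b6", "b7", "b8"]

Analysis:
idom tree: b1←b0 b2←b0 b3←b1 b4←b0 b5←b0 b6←b0 b7←b0 b8←b0
Dom∩ at merges:
  b4: preds {b0,b1}: {b0} ∩ {b0,b1} = {b0}; idom=b0
  b5: preds {b2,b4}: {b0,b2} ∩ {b0,b4} = {b0}; idom=b0
  b6: preds {b2,b3}: {b0,b2} ∩ {b0,b1,b3} = {b0}; idom=b0
  b7: preds {b5,b6}: {b0,b5} ∩ {b0,b6} = {b0}; idom=b0
  b8: preds {b6,b7}: {b0,b6} ∩ {b0,b7} = {b0}; idom=b0

Frontier:
  b4←b0: walk · to b0
  b4←b1: walk b1 to b0
  b5←b2: walk b2 to b0
  b5←b4: walk b4 to b0
  b6←b2: walk b2 to b0
  b6←b3: walk b3→b1 to b0
  b7←b5: walk b5 to b0
  b7←b6: walk b6 to b0
  b8←b6: walk b6 to b0
  b8←b7: walk b7 to b0
  b0: DF=∅
  b1: DF={b4,b6}
  b2: DF={b5,b6}
  b3: DF={b6}
  b4: DF={b5}
  b5: DF={b7}
  b6: DF={b7,b8}
  b7: DF={b8}
  b8: DF=∅

φ for k: defs {b2,b8}
  DF⁺ = {b5,b6,b7,b8}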